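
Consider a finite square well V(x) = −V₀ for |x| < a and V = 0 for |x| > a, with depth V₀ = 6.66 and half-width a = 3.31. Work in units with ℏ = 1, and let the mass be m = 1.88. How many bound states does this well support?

N = 11

Define the well-strength parameter z₀ = (a/ℏ)√(2mV₀) = 3.31 × √(2·1.88·6.66) = 16.56.
The even/odd transcendental equations gain one root per π/2 in z₀, giving N = 1 + ⌊2z₀/π⌋ = 1 + ⌊10.54⌋ = 11.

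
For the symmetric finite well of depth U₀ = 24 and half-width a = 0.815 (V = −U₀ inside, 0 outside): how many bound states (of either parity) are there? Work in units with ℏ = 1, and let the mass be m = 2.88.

N = 7

The dimensionless depth is z₀ = a√(2mU₀)/ℏ = 0.815 × √(138.2) = 9.582.
A new bound state (alternating even/odd) appears each time z₀ passes a multiple of π/2, so N = ⌊2z₀/π⌋ + 1 = ⌊6.100⌋ + 1 = 7.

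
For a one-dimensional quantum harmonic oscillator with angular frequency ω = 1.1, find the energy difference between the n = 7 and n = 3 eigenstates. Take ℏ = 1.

ΔE = 4.40

E_n = ℏω(n + ½), so ΔE = (7 − 3) ℏω = 4 × 1.1 = 4.400.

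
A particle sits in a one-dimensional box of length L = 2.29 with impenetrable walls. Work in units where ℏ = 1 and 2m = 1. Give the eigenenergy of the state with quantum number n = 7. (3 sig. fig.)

The infinite-well eigenfunctions ψ_n = √(2/L) sin(nπx/L) vanish at both walls, giving E_n = n²π²ℏ²/(2mL²).
E_7 = 7² × π² / (2 × 0.5 × 2.29²) = 92.22.

E = 92.2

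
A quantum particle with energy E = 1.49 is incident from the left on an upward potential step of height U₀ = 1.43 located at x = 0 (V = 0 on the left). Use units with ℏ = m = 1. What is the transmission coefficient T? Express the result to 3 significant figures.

On each side the TISE gives plane waves with k = √(2m(E − V))/ℏ: k₁ = √(2·1·1.49) = 1.726, k₂ = √(2·1·0.06) = 0.3464.
Matching ψ and ψ′ at x = 0 gives r = (k₁ − k₂)/(k₁ + k₂), so R = r² = 0.4432 and T = 1 − R = 0.5568.

T = 0.557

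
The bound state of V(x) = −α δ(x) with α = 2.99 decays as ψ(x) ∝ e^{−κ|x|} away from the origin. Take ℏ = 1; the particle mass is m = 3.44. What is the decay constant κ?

κ = 10.3

Integrating the TISE across x = 0 gives the cusp condition ψ'(0⁺) − ψ'(0⁻) = −(2mα/ℏ²)ψ(0).
With ψ ∝ e^{−κ|x|} this yields −2κ = −2mα/ℏ², so κ = mα/ℏ² = 10.29.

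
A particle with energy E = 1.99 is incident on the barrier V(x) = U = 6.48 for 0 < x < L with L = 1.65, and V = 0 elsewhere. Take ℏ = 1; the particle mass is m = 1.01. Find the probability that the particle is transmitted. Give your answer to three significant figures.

Since E < U the interior solution is evanescent with decay constant κ = √(2m(U − E))/ℏ = 3.012.
κL = 4.969, sinh(κL) = 71.95.
Matching ψ, ψ′ at both faces gives T = [1 + U² sinh²(κL) / (4E(U − E))]⁻¹ = 1/6083 = 0.000164.

T = 0.000164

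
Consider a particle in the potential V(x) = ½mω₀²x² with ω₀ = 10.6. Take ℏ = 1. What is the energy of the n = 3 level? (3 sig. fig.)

E = 37.1

The oscillator eigenvalues are E_n = ℏω₀(n + ½), so E_3 = 10.6 × 3.5 = 37.10.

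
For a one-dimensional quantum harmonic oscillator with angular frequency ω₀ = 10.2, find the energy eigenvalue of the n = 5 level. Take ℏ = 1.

Using E_n = (n + ½)ℏω₀: E_5 = 5.5 × 10.2 = 56.10.

E = 56.1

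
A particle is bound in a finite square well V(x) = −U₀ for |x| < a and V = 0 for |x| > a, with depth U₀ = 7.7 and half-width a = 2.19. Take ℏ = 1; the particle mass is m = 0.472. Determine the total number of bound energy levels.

N = 4

The dimensionless depth is z₀ = a√(2mU₀)/ℏ = 2.19 × √(7.269) = 5.904.
A new bound state (alternating even/odd) appears each time z₀ passes a multiple of π/2, so N = ⌊2z₀/π⌋ + 1 = ⌊3.759⌋ + 1 = 4.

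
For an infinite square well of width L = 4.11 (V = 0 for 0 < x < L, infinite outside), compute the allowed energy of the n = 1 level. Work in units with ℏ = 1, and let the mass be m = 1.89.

E = 0.155

Requiring ψ(0) = ψ(L) = 0 quantises k = nπ/L, hence E_n = ℏ²k²/2m = n²π²ℏ²/(2mL²).
E_1 = 1² × π² / (2 × 1.89 × 4.11²) = 0.1546.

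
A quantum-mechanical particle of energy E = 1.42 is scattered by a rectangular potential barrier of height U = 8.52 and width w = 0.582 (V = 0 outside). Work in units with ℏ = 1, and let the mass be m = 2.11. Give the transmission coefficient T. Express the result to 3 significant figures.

E < U: inside the barrier ψ ∝ e^{±κx} with κ = √(2m(U − E))/ℏ = 5.474.
κw = 3.186, sinh(κw) = 12.07.
The exact tunnelling result is T⁻¹ = 1 + U² sinh²(κw) / [4E(U − E)] = 263.3, so T = 0.00380.

T = 0.00380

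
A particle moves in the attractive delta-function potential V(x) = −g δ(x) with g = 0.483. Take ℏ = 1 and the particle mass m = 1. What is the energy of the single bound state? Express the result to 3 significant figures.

E = -0.117

The bound state is ψ(x) = √κ e^{−κ|x|}. The derivative jump ψ'(0⁺) − ψ'(0⁻) = −(2mg/ℏ²)ψ(0) fixes κ = mg/ℏ² = 0.4830.
Then E = −ℏ²κ²/(2m) = −mg²/(2ℏ²) = -0.1166.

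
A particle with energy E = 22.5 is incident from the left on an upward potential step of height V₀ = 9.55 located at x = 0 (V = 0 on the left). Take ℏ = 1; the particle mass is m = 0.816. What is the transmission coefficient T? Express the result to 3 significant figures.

T = 0.981

The wavenumbers are k₁ = √(2mE)/ℏ = 6.060 on the left and k₂ = √(2m(E − V₀))/ℏ = 4.597 on the right.
Matching ψ and ψ′ at x = 0 gives r = (k₁ − k₂)/(k₁ + k₂), so R = r² = 0.01883 and T = 1 − R = 0.9812.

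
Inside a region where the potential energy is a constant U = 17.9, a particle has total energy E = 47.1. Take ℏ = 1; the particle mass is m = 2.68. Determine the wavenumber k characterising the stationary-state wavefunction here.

k = 12.5

With E > U the solution is oscillatory, ψ ∝ e^{±ikx} with k = √(2m(E − U))/ℏ.
k = √(2 × 2.68 × 29.2) = 12.51.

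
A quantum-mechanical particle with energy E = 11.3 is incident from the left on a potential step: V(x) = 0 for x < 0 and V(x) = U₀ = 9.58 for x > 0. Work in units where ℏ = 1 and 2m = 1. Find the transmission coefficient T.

T = 0.808

The wavenumbers are k₁ = √(2mE)/ℏ = 3.362 on the left and k₂ = √(2m(E − U₀))/ℏ = 1.311 on the right.
Continuity of ψ and ψ′ at the step yields the reflection amplitude r = (k₁ − k₂)/(k₁ + k₂) = 0.4387; thus R = |r|² = 0.1925, T = 0.8075.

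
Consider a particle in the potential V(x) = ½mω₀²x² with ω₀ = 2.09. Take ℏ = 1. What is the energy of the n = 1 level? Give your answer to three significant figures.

E = 3.14

The oscillator eigenvalues are E_n = ℏω₀(n + ½), so E_1 = 2.09 × 1.5 = 3.135.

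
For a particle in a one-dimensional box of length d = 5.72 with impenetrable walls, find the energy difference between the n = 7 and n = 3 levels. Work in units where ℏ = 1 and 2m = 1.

E_n = n²π²ℏ²/(2md²), so ΔE = (7² − 3²) π²ℏ²/(2md²).
ΔE = 40 × π² / (2 × 0.5 × 5.72²) = 12.07.

ΔE = 12.1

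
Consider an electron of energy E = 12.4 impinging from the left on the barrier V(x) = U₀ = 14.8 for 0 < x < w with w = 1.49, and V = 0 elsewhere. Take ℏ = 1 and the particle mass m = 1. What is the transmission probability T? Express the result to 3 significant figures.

T = 0.00317

E < U₀: inside the barrier ψ ∝ e^{±κx} with κ = √(2m(U₀ − E))/ℏ = 2.191.
κw = 3.264, sinh(κw) = 13.06.
The exact tunnelling result is T⁻¹ = 1 + U₀² sinh²(κw) / [4E(U₀ − E)] = 315.0, so T = 0.00317.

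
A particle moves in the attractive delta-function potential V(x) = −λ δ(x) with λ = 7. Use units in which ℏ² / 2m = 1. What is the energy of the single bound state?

E = -12.3

For x ≠ 0 the bound state is ψ ∝ e^{−κ|x|}; integrating the TISE across the delta gives the cusp condition 2κ = 2mλ/ℏ², so κ = 3.500.
Then E = −ℏ²κ²/(2m) = −mλ²/(2ℏ²) = -12.25.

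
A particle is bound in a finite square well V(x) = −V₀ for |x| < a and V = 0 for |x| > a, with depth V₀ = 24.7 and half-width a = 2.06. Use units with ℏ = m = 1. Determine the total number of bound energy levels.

The dimensionless depth is z₀ = a√(2mV₀)/ℏ = 2.06 × √(49.40) = 14.48.
The even/odd transcendental equations gain one root per π/2 in z₀, giving N = 1 + ⌊2z₀/π⌋ = 1 + ⌊9.217⌋ = 10.

N = 10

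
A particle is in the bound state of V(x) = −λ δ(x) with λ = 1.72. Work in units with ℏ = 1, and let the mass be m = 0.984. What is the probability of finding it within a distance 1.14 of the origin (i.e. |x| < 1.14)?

P = 0.979

The normalised bound state is ψ = √κ e^{−κ|x|} with κ = mλ/ℏ² = 1.692.
P(|x| < d) = ∫_{−d}^{d} κ e^{−2κ|x|} dx = 1 − e^{−2κd} = 1 − e^{−3.859} = 0.9789.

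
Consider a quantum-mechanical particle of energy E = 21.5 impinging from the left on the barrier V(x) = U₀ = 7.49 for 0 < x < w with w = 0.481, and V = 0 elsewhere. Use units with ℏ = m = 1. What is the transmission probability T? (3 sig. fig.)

T = 0.986

Above the barrier the interior wavenumber is k₂ = √(2m(E − U₀))/ℏ = 5.293, giving phase k₂w = 2.546.
T = [1 + U₀² sin²(k₂w) / (4E(E − U₀))]⁻¹ = 1/1.015 = 0.986.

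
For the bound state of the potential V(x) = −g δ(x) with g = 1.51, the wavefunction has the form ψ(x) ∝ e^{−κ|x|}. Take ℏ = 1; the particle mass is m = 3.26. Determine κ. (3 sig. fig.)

κ = 4.92

Integrate −(ℏ²/2m)ψ'' − gδ(x)ψ = Eψ from −ε to +ε: the ψ'' term gives ψ'(0⁺) − ψ'(0⁻) and the δ term gives −(2mg/ℏ²)ψ(0).
With ψ ∝ e^{−κ|x|} this yields −2κ = −2mg/ℏ², so κ = mg/ℏ² = 4.923.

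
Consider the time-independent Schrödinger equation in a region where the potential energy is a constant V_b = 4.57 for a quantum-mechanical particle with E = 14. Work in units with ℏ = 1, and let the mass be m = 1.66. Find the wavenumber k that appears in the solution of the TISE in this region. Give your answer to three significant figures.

With E > V_b the solution is oscillatory, ψ ∝ e^{±ikx} with k = √(2m(E − V_b))/ℏ.
k = √(2 × 1.66 × 9.43) = 5.595.

k = 5.60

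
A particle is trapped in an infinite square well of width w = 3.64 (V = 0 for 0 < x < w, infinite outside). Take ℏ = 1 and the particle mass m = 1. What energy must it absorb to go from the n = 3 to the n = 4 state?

ΔE = 2.61

E_n = n²π²ℏ²/(2mw²), so ΔE = (4² − 3²) π²ℏ²/(2mw²).
ΔE = 7 × π² / (2 × 1 × 3.64²) = 2.607.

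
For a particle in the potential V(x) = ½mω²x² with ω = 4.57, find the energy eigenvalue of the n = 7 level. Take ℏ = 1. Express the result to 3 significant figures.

E = 34.3

Using E_n = (n + ½)ℏω: E_7 = 7.5 × 4.57 = 34.28.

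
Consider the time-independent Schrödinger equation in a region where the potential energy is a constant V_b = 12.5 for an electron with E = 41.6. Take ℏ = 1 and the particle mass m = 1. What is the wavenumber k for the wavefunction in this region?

With E > V_b the solution is oscillatory, ψ ∝ e^{±ikx} with k = √(2m(E − V_b))/ℏ.
k = √(2 × 1 × 29.1) = 7.629.

k = 7.63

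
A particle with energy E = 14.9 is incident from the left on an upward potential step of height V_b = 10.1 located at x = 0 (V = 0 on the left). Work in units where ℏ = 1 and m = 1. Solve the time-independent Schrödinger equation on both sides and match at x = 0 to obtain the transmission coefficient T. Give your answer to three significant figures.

The wavenumbers are k₁ = √(2mE)/ℏ = 5.459 on the left and k₂ = √(2m(E − V_b))/ℏ = 3.098 on the right.
Matching ψ and ψ′ at x = 0 gives r = (k₁ − k₂)/(k₁ + k₂), so R = r² = 0.07609 and T = 1 − R = 0.9239.

T = 0.924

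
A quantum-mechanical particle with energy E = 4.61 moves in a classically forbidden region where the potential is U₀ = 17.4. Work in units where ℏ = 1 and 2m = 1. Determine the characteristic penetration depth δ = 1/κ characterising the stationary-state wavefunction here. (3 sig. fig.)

Since E < U₀ the TISE in this region is ψ'' = κ²ψ with κ = √(2m(U₀ − E))/ℏ.
κ = √(2 × 0.5 × 12.79) = 3.576. The penetration depth is δ = 1/κ = 0.280.

δ = 0.280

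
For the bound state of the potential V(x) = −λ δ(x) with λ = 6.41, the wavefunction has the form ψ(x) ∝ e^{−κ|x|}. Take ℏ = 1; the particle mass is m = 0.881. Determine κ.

κ = 5.65

Integrating the TISE across x = 0 gives the cusp condition ψ'(0⁺) − ψ'(0⁻) = −(2mλ/ℏ²)ψ(0).
With ψ ∝ e^{−κ|x|} this yields −2κ = −2mλ/ℏ², so κ = mλ/ℏ² = 5.647.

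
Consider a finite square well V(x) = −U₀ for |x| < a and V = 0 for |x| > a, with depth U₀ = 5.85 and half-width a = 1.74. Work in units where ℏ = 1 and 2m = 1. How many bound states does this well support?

N = 3

Define the well-strength parameter z₀ = (a/ℏ)√(2mU₀) = 1.74 × √(2·0.5·5.85) = 4.208.
The even/odd transcendental equations gain one root per π/2 in z₀, giving N = 1 + ⌊2z₀/π⌋ = 1 + ⌊2.679⌋ = 3.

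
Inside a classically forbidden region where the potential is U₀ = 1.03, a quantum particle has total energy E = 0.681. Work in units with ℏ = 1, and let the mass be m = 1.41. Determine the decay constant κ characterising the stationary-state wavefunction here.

Since E < U₀ the TISE in this region is ψ'' = κ²ψ with κ = √(2m(U₀ − E))/ℏ.
κ = √(2 × 1.41 × 0.349) = 0.9921.

κ = 0.992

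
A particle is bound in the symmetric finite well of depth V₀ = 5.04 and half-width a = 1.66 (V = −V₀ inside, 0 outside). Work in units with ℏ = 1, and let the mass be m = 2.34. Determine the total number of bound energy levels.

The dimensionless depth is z₀ = a√(2mV₀)/ℏ = 1.66 × √(23.59) = 8.062.
The even/odd transcendental equations gain one root per π/2 in z₀, giving N = 1 + ⌊2z₀/π⌋ = 1 + ⌊5.132⌋ = 6.

N = 6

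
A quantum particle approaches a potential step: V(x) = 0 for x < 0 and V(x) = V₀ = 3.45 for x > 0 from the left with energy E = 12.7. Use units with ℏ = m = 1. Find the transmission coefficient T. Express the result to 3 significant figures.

The wavenumbers are k₁ = √(2mE)/ℏ = 5.040 on the left and k₂ = √(2m(E − V₀))/ℏ = 4.301 on the right.
Matching ψ and ψ′ at x = 0 gives r = (k₁ − k₂)/(k₁ + k₂), so R = r² = 0.006254 and T = 1 − R = 0.9937.

T = 0.994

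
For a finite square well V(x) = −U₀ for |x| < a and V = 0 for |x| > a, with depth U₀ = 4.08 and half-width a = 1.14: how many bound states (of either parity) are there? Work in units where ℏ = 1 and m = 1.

N = 3

The dimensionless depth is z₀ = a√(2mU₀)/ℏ = 1.14 × √(8.160) = 3.256.
The even/odd transcendental equations gain one root per π/2 in z₀, giving N = 1 + ⌊2z₀/π⌋ = 1 + ⌊2.073⌋ = 3.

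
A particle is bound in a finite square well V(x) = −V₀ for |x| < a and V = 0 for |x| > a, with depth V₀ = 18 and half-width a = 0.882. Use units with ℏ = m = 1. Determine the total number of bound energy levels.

The dimensionless depth is z₀ = a√(2mV₀)/ℏ = 0.882 × √(36.00) = 5.292.
The even/odd transcendental equations gain one root per π/2 in z₀, giving N = 1 + ⌊2z₀/π⌋ = 1 + ⌊3.369⌋ = 4.

N = 4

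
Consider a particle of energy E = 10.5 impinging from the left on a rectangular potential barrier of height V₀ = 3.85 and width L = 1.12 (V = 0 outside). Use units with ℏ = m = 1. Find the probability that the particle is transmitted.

Above the barrier the interior wavenumber is k₂ = √(2m(E − V₀))/ℏ = 3.647, giving phase k₂L = 4.085.
T = [1 + V₀² sin²(k₂L) / (4E(E − V₀))]⁻¹ = 1/1.035 = 0.966.

T = 0.966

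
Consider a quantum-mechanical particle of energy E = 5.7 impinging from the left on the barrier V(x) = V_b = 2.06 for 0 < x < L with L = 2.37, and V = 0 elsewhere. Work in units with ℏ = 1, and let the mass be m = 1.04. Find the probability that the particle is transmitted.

T = 0.997

E > V_b: inside the barrier k₂ = √(2m(E − V_b))/ℏ = 2.752, k₂L = 6.521.
T = [1 + V_b² sin²(k₂L) / (4E(E − V_b))]⁻¹ = 1/1.003 = 0.997.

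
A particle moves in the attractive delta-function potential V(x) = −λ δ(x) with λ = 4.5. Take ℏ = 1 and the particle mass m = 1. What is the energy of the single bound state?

E = -10.1

For x ≠ 0 the bound state is ψ ∝ e^{−κ|x|}; integrating the TISE across the delta gives the cusp condition 2κ = 2mλ/ℏ², so κ = 4.500.
Then E = −ℏ²κ²/(2m) = −mλ²/(2ℏ²) = -10.13.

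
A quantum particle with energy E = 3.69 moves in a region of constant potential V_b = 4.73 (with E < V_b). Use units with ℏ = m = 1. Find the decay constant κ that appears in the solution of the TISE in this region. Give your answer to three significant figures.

κ = 1.44

Since E < V_b the TISE in this region is ψ'' = κ²ψ with κ = √(2m(V_b − E))/ℏ.
κ = √(2 × 1 × 1.04) = 1.442.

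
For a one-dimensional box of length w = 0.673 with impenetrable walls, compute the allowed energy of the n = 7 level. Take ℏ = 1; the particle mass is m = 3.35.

E = 159

Requiring ψ(0) = ψ(w) = 0 quantises k = nπ/w, hence E_n = ℏ²k²/2m = n²π²ℏ²/(2mw²).
E_7 = 7² × π² / (2 × 3.35 × 0.673²) = 159.4.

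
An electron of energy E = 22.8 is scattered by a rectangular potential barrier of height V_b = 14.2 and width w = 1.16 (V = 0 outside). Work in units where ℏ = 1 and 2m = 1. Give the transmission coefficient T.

Above the barrier the interior wavenumber is k₂ = √(2m(E − V_b))/ℏ = 2.933, giving phase k₂w = 3.402.
T = [1 + V_b² sin²(k₂w) / (4E(E − V_b))]⁻¹ = 1/1.017 = 0.983.

T = 0.983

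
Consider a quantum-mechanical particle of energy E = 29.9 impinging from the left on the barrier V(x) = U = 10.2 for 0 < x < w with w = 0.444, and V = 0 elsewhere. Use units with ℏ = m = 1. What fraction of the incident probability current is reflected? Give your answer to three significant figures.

Above the barrier the interior wavenumber is k₂ = √(2m(E − U))/ℏ = 6.277, giving phase k₂w = 2.787.
Matching at both interfaces gives T⁻¹ = 1 + U² sin²(k₂w) / [4E(E − U)] = 1.005, hence T = 0.995.
R = 1 − T = 0.00530.

R = 0.00530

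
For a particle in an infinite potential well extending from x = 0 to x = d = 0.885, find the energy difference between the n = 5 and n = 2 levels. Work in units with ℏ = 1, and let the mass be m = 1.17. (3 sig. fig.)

ΔE = 113

E_n = n²π²ℏ²/(2md²), so ΔE = (5² − 2²) π²ℏ²/(2md²).
ΔE = 21 × π² / (2 × 1.17 × 0.885²) = 113.1.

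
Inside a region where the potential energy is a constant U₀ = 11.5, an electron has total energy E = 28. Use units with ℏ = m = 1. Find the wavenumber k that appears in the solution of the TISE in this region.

k = 5.74

With E > U₀ the solution is oscillatory, ψ ∝ e^{±ikx} with k = √(2m(E − U₀))/ℏ.
k = √(2 × 1 × 16.5) = 5.745.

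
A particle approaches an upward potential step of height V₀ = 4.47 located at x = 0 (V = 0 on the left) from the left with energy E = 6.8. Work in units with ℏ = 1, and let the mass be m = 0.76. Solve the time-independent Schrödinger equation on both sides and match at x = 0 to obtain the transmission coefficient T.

On each side the TISE gives plane waves with k = √(2m(E − V))/ℏ: k₁ = √(2·0.76·6.8) = 3.215, k₂ = √(2·0.76·2.33) = 1.882.
Matching ψ and ψ′ at x = 0 gives r = (k₁ − k₂)/(k₁ + k₂), so R = r² = 0.06840 and T = 1 − R = 0.9316.

T = 0.932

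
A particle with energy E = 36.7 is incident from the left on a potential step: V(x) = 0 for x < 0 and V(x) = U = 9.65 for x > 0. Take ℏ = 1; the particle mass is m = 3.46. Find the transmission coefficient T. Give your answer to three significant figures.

On each side the TISE gives plane waves with k = √(2m(E − V))/ℏ: k₁ = √(2·3.46·36.7) = 15.94, k₂ = √(2·3.46·27.05) = 13.68.
Continuity of ψ and ψ′ at the step yields the reflection amplitude r = (k₁ − k₂)/(k₁ + k₂) = 0.07612; thus R = |r|² = 0.005795, T = 0.9942.

T = 0.994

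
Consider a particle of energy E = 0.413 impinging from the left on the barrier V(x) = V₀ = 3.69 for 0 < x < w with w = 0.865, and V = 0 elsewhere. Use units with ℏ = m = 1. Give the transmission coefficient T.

T = 0.0191

E < V₀: inside the barrier ψ ∝ e^{±κx} with κ = √(2m(V₀ − E))/ℏ = 2.560.
κw = 2.214, sinh(κw) = 4.524.
Matching ψ, ψ′ at both faces gives T = [1 + V₀² sinh²(κw) / (4E(V₀ − E))]⁻¹ = 1/52.47 = 0.0191.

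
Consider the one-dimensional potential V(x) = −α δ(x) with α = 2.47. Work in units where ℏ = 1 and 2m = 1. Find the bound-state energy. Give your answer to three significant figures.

E = -1.53

For x ≠ 0 the bound state is ψ ∝ e^{−κ|x|}; integrating the TISE across the delta gives the cusp condition 2κ = 2mα/ℏ², so κ = 1.235.
Then E = −ℏ²κ²/(2m) = −mα²/(2ℏ²) = -1.525.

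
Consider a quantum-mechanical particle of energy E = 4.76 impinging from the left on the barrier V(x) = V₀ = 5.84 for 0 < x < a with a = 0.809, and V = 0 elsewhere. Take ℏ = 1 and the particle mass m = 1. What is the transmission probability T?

Since E < V₀ the interior solution is evanescent with decay constant κ = √(2m(V₀ − E))/ℏ = 1.470.
κa = 1.189, sinh(κa) = 1.490.
Matching ψ, ψ′ at both faces gives T = [1 + V₀² sinh²(κa) / (4E(V₀ − E))]⁻¹ = 1/4.680 = 0.214.

T = 0.214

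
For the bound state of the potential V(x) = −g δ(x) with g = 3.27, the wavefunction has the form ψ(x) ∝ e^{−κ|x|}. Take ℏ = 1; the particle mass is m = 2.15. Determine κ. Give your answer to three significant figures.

κ = 7.03

Integrating the TISE across x = 0 gives the cusp condition ψ'(0⁺) − ψ'(0⁻) = −(2mg/ℏ²)ψ(0).
With ψ ∝ e^{−κ|x|} this yields −2κ = −2mg/ℏ², so κ = mg/ℏ² = 7.031.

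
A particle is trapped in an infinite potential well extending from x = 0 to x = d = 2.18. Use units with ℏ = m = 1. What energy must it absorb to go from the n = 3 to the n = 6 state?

E_n = n²π²ℏ²/(2md²), so ΔE = (6² − 3²) π²ℏ²/(2md²).
ΔE = 27 × π² / (2 × 1 × 2.18²) = 28.04.

ΔE = 28.0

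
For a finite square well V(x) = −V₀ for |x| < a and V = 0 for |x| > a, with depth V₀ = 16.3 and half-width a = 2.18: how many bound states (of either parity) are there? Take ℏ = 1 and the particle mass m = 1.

The dimensionless depth is z₀ = a√(2mV₀)/ℏ = 2.18 × √(32.60) = 12.45.
The even/odd transcendental equations gain one root per π/2 in z₀, giving N = 1 + ⌊2z₀/π⌋ = 1 + ⌊7.924⌋ = 8.

N = 8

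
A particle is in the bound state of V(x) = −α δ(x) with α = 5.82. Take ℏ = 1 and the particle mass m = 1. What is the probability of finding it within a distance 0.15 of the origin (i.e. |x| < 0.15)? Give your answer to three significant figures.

P = 0.826

The normalised bound state is ψ = √κ e^{−κ|x|} with κ = mα/ℏ² = 5.820.
P(|x| < d) = ∫_{−d}^{d} κ e^{−2κ|x|} dx = 1 − e^{−2κd} = 1 − e^{−1.746} = 0.8255.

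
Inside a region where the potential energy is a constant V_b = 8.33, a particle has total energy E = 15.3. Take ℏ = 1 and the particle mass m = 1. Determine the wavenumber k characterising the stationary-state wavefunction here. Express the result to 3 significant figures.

k = 3.73

With E > V_b the solution is oscillatory, ψ ∝ e^{±ikx} with k = √(2m(E − V_b))/ℏ.
k = √(2 × 1 × 6.97) = 3.734.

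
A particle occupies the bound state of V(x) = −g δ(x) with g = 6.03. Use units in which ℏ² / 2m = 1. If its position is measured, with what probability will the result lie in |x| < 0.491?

The normalised bound state is ψ = √κ e^{−κ|x|} with κ = mg/ℏ² = 3.015.
P(|x| < d) = ∫_{−d}^{d} κ e^{−2κ|x|} dx = 1 − e^{−2κd} = 1 − e^{−2.961} = 0.9482.

P = 0.948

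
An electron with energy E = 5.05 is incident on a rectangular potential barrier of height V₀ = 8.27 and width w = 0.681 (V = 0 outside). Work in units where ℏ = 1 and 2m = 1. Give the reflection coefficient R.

Since E < V₀ the interior solution is evanescent with decay constant κ = √(2m(V₀ − E))/ℏ = 1.794.
κw = 1.222, sinh(κw) = 1.550.
The exact tunnelling result is T⁻¹ = 1 + V₀² sinh²(κw) / [4E(V₀ − E)] = 3.525, so T = 0.284.
R = 1 − T = 0.716.

R = 0.716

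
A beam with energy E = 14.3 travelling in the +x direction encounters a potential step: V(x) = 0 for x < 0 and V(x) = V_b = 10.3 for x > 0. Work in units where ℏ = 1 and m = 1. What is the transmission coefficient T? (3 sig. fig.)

T = 0.905

The wavenumbers are k₁ = √(2mE)/ℏ = 5.348 on the left and k₂ = √(2m(E − V_b))/ℏ = 2.828 on the right.
Continuity of ψ and ψ′ at the step yields the reflection amplitude r = (k₁ − k₂)/(k₁ + k₂) = 0.3081; thus R = |r|² = 0.09495, T = 0.9050.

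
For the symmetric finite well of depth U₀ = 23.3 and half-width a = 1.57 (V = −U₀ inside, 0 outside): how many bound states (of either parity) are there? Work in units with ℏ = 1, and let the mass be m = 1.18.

Define the well-strength parameter z₀ = (a/ℏ)√(2mU₀) = 1.57 × √(2·1.18·23.3) = 11.64.
A new bound state (alternating even/odd) appears each time z₀ passes a multiple of π/2, so N = ⌊2z₀/π⌋ + 1 = ⌊7.412⌋ + 1 = 8.

N = 8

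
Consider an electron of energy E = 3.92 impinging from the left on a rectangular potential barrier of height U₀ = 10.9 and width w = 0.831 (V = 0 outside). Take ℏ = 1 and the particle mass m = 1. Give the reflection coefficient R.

R = 0.993

E < U₀: inside the barrier ψ ∝ e^{±κx} with κ = √(2m(U₀ − E))/ℏ = 3.736.
κw = 3.105, sinh(κw) = 11.13.
The exact tunnelling result is T⁻¹ = 1 + U₀² sinh²(κw) / [4E(U₀ − E)] = 135.5, so T = 0.00738.
R = 1 − T = 0.993.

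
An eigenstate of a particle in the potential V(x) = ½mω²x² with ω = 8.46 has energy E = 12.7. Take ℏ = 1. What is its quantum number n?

n = 1

E_n = ℏω(n + ½) ⇒ n = E/(ℏω) − ½ = 12.7/8.46 − 0.5 = 1.001 → n = 1.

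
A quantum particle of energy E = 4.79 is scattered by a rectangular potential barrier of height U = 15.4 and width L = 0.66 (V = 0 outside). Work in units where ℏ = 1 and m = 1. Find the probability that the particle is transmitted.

T = 0.00782

E < U: inside the barrier ψ ∝ e^{±κx} with κ = √(2m(U − E))/ℏ = 4.607.
κL = 3.040, sinh(κL) = 10.43.
The exact tunnelling result is T⁻¹ = 1 + U² sinh²(κL) / [4E(U − E)] = 128.0, so T = 0.00782.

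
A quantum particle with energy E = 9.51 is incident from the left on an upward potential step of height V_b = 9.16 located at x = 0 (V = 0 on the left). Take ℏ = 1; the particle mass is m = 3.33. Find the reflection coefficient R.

On each side the TISE gives plane waves with k = √(2m(E − V))/ℏ: k₁ = √(2·3.33·9.51) = 7.958, k₂ = √(2·3.33·0.35) = 1.527.
Continuity of ψ and ψ′ at the step yields the reflection amplitude r = (k₁ − k₂)/(k₁ + k₂) = 0.6781; thus R = |r|² = 0.4598, T = 0.5402.

R = 0.460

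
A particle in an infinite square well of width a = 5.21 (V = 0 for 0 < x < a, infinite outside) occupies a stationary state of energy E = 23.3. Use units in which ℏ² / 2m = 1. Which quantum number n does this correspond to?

n = 8

From E_n = n²π²ℏ²/(2ma²) invert to n = √(2ma²E)/(πℏ).
n = (5.21/π) × √(2 × 0.5 × 23.3) = 8.005 → n = 8.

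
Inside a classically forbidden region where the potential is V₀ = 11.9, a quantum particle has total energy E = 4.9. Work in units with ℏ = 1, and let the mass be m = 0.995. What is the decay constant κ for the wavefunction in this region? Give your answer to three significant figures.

Since E < V₀ the TISE in this region is ψ'' = κ²ψ with κ = √(2m(V₀ − E))/ℏ.
κ = √(2 × 0.995 × 7) = 3.732.

κ = 3.73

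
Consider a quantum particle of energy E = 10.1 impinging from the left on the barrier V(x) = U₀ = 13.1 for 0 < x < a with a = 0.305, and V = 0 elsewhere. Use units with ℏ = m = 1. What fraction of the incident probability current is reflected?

R = 0.487

E < U₀: inside the barrier ψ ∝ e^{±κx} with κ = √(2m(U₀ − E))/ℏ = 2.449.
κa = 0.7471, sinh(κa) = 0.8186.
Matching ψ, ψ′ at both faces gives T = [1 + U₀² sinh²(κa) / (4E(U₀ − E))]⁻¹ = 1/1.949 = 0.513.
R = 1 − T = 0.487.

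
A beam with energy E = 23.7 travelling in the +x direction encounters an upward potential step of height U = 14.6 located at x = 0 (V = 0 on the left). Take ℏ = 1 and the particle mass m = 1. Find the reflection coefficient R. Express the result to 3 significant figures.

R = 0.0551

On each side the TISE gives plane waves with k = √(2m(E − V))/ℏ: k₁ = √(2·1·23.7) = 6.885, k₂ = √(2·1·9.1) = 4.266.
Continuity of ψ and ψ′ at the step yields the reflection amplitude r = (k₁ − k₂)/(k₁ + k₂) = 0.2348; thus R = |r|² = 0.05515, T = 0.9449.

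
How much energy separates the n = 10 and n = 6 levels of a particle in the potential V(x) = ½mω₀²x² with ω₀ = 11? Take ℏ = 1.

E_n = ℏω₀(n + ½), so ΔE = (10 − 6) ℏω₀ = 4 × 11 = 44.00.

ΔE = 44.0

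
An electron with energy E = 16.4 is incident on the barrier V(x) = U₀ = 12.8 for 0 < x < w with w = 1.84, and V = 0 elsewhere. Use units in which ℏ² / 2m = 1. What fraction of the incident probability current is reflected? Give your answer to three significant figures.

Above the barrier the interior wavenumber is k₂ = √(2m(E − U₀))/ℏ = 1.897, giving phase k₂w = 3.491.
T = [1 + U₀² sin²(k₂w) / (4E(E − U₀))]⁻¹ = 1/1.081 = 0.925.
R = 1 − T = 0.0753.

R = 0.0753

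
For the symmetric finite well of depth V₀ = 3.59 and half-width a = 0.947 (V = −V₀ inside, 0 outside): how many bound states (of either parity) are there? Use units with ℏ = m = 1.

Define the well-strength parameter z₀ = (a/ℏ)√(2mV₀) = 0.947 × √(2·1·3.59) = 2.538.
The even/odd transcendental equations gain one root per π/2 in z₀, giving N = 1 + ⌊2z₀/π⌋ = 1 + ⌊1.615⌋ = 2.

N = 2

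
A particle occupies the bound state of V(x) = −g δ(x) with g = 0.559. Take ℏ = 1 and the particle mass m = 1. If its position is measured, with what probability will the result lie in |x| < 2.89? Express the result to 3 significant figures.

P = 0.960

The normalised bound state is ψ = √κ e^{−κ|x|} with κ = mg/ℏ² = 0.5590.
P(|x| < d) = ∫_{−d}^{d} κ e^{−2κ|x|} dx = 1 − e^{−2κd} = 1 − e^{−3.231} = 0.9605.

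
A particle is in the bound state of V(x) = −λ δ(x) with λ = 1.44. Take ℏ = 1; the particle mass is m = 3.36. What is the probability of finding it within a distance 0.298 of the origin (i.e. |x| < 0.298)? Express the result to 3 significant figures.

The normalised bound state is ψ = √κ e^{−κ|x|} with κ = mλ/ℏ² = 4.838.
P(|x| < d) = ∫_{−d}^{d} κ e^{−2κ|x|} dx = 1 − e^{−2κd} = 1 − e^{−2.884} = 0.9441.

P = 0.944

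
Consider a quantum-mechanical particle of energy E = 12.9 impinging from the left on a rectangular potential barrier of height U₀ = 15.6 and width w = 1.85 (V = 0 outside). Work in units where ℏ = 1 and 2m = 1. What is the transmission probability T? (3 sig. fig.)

T = 0.00524

E < U₀: inside the barrier ψ ∝ e^{±κx} with κ = √(2m(U₀ − E))/ℏ = 1.643.
κw = 3.040, sinh(κw) = 10.43.
The exact tunnelling result is T⁻¹ = 1 + U₀² sinh²(κw) / [4E(U₀ − E)] = 190.9, so T = 0.00524.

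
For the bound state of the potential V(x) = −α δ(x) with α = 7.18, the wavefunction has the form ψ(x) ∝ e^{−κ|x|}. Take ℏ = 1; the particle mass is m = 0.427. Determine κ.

Integrate −(ℏ²/2m)ψ'' − αδ(x)ψ = Eψ from −ε to +ε: the ψ'' term gives ψ'(0⁺) − ψ'(0⁻) and the δ term gives −(2mα/ℏ²)ψ(0).
With ψ ∝ e^{−κ|x|} this yields −2κ = −2mα/ℏ², so κ = mα/ℏ² = 3.066.

κ = 3.07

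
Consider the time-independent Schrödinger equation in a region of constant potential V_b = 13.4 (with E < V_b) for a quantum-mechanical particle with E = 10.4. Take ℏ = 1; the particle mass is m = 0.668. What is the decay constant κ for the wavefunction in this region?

κ = 2.00

Since E < V_b the TISE in this region is ψ'' = κ²ψ with κ = √(2m(V_b − E))/ℏ.
κ = √(2 × 0.668 × 3) = 2.002.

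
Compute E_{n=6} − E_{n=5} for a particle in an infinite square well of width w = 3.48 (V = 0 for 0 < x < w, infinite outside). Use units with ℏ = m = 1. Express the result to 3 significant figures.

E_n = n²π²ℏ²/(2mw²), so ΔE = (6² − 5²) π²ℏ²/(2mw²).
ΔE = 11 × π² / (2 × 1 × 3.48²) = 4.482.

ΔE = 4.48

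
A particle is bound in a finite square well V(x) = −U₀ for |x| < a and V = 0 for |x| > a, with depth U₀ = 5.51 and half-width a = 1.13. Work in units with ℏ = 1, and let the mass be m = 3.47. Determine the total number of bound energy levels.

The dimensionless depth is z₀ = a√(2mU₀)/ℏ = 1.13 × √(38.24) = 6.988.
A new bound state (alternating even/odd) appears each time z₀ passes a multiple of π/2, so N = ⌊2z₀/π⌋ + 1 = ⌊4.449⌋ + 1 = 5.

N = 5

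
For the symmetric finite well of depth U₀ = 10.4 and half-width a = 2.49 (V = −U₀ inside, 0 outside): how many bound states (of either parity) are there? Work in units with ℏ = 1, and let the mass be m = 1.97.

N = 11

Define the well-strength parameter z₀ = (a/ℏ)√(2mU₀) = 2.49 × √(2·1.97·10.4) = 15.94.
A new bound state (alternating even/odd) appears each time z₀ passes a multiple of π/2, so N = ⌊2z₀/π⌋ + 1 = ⌊10.15⌋ + 1 = 11.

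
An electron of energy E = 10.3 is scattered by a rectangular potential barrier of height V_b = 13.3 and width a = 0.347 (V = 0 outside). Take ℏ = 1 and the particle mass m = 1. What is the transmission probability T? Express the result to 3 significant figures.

T = 0.433

Since E < V_b the interior solution is evanescent with decay constant κ = √(2m(V_b − E))/ℏ = 2.449.
κa = 0.8500, sinh(κa) = 0.9561.
The exact tunnelling result is T⁻¹ = 1 + V_b² sinh²(κa) / [4E(V_b − E)] = 2.308, so T = 0.433.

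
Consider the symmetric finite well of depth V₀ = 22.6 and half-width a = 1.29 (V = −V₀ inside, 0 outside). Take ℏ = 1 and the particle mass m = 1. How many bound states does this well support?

Define the well-strength parameter z₀ = (a/ℏ)√(2mV₀) = 1.29 × √(2·1·22.6) = 8.673.
The even/odd transcendental equations gain one root per π/2 in z₀, giving N = 1 + ⌊2z₀/π⌋ = 1 + ⌊5.521⌋ = 6.

N = 6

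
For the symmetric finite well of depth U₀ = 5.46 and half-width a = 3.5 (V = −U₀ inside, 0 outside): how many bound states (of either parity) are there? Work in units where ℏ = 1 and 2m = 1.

N = 6

Define the well-strength parameter z₀ = (a/ℏ)√(2mU₀) = 3.5 × √(2·0.5·5.46) = 8.178.
The even/odd transcendental equations gain one root per π/2 in z₀, giving N = 1 + ⌊2z₀/π⌋ = 1 + ⌊5.206⌋ = 6.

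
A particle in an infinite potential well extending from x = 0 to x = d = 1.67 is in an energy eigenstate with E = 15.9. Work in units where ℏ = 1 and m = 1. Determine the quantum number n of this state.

n = 3

From E_n = n²π²ℏ²/(2md²) invert to n = √(2md²E)/(πℏ).
n = (1.67/π) × √(2 × 1 × 15.9) = 2.998 → n = 3.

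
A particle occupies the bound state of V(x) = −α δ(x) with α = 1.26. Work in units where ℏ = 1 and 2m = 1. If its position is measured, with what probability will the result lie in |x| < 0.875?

The normalised bound state is ψ = √κ e^{−κ|x|} with κ = mα/ℏ² = 0.6300.
P(|x| < d) = ∫_{−d}^{d} κ e^{−2κ|x|} dx = 1 − e^{−2κd} = 1 − e^{−1.103} = 0.6680.

P = 0.668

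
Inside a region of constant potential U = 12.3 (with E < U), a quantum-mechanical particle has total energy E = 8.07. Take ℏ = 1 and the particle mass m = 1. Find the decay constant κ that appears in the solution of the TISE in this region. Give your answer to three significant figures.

κ = 2.91

Since E < U the TISE in this region is ψ'' = κ²ψ with κ = √(2m(U − E))/ℏ.
κ = √(2 × 1 × 4.23) = 2.909.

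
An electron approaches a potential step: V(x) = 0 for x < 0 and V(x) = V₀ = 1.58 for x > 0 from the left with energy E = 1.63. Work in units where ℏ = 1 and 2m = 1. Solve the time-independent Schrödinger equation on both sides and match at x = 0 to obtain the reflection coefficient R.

R = 0.493

The wavenumbers are k₁ = √(2mE)/ℏ = 1.277 on the left and k₂ = √(2m(E − V₀))/ℏ = 0.2236 on the right.
Matching ψ and ψ′ at x = 0 gives r = (k₁ − k₂)/(k₁ + k₂), so R = r² = 0.4927 and T = 1 − R = 0.5073.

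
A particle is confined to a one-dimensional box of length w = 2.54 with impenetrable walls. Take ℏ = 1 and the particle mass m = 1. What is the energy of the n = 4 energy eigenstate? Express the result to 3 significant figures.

E = 12.2

The infinite-well eigenfunctions ψ_n = √(2/w) sin(nπx/w) vanish at both walls, giving E_n = n²π²ℏ²/(2mw²).
E_4 = 4² × π² / (2 × 1 × 2.54²) = 12.24.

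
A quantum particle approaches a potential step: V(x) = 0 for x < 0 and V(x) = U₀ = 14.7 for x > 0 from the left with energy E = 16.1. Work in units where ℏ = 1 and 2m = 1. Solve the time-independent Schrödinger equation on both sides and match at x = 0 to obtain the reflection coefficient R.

On each side the TISE gives plane waves with k = √(2m(E − V))/ℏ: k₁ = √(2·½·16.1) = 4.012, k₂ = √(2·½·1.4) = 1.183.
Matching ψ and ψ′ at x = 0 gives r = (k₁ − k₂)/(k₁ + k₂), so R = r² = 0.2965 and T = 1 − R = 0.7035.

R = 0.297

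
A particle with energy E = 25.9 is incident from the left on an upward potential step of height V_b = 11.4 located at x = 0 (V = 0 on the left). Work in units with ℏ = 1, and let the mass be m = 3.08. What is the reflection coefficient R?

On each side the TISE gives plane waves with k = √(2m(E − V))/ℏ: k₁ = √(2·3.08·25.9) = 12.63, k₂ = √(2·3.08·14.5) = 9.451.
Continuity of ψ and ψ′ at the step yields the reflection amplitude r = (k₁ − k₂)/(k₁ + k₂) = 0.1440; thus R = |r|² = 0.02074, T = 0.9793.

R = 0.0207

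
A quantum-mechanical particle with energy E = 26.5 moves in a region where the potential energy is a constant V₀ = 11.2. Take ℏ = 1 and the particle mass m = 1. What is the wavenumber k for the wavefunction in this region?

With E > V₀ the solution is oscillatory, ψ ∝ e^{±ikx} with k = √(2m(E − V₀))/ℏ.
k = √(2 × 1 × 15.3) = 5.532.

k = 5.53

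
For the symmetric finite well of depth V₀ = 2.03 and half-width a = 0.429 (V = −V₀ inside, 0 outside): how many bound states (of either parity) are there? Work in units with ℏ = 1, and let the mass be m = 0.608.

Define the well-strength parameter z₀ = (a/ℏ)√(2mV₀) = 0.429 × √(2·0.608·2.03) = 0.6740.
The even/odd transcendental equations gain one root per π/2 in z₀, giving N = 1 + ⌊2z₀/π⌋ = 1 + ⌊0.4291⌋ = 1.

N = 1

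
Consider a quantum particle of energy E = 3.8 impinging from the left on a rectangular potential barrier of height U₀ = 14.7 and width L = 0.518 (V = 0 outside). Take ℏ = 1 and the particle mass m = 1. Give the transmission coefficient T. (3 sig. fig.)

Since E < U₀ the interior solution is evanescent with decay constant κ = √(2m(U₀ − E))/ℏ = 4.669.
κL = 2.419, sinh(κL) = 5.570.
Matching ψ, ψ′ at both faces gives T = [1 + U₀² sinh²(κL) / (4E(U₀ − E))]⁻¹ = 1/41.47 = 0.0241.

T = 0.0241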